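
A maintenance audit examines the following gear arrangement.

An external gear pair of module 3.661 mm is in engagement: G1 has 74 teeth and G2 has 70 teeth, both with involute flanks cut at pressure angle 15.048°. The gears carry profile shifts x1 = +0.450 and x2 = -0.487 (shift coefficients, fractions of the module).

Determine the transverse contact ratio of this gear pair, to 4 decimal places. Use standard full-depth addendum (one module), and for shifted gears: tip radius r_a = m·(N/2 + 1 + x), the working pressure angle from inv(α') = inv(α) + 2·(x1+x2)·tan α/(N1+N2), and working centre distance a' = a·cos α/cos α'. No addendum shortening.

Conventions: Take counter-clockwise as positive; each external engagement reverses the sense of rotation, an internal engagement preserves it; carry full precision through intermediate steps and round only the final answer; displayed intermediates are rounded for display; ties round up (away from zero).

topology: single-mesh involute geometry — m = 3.661, 74T/70T pair
base radii: r_b1 = 130.811998, r_b2 = 123.741079
tip radii: r_a1 = 140.765450, r_a2 = 130.013093
inv(α') = inv(15.048°) + 2·(+0.450-0.487)·tan α/(74+70) = 0.00607200  ⇒  α' = 14.93764°
a' = a·cos α / cos α' = 263.5920·cos 15.048°/cos 14.93764° = 263.456057
action lengths: √(r_a1²−r_b1²) = 51.991664, √(r_a2²−r_b2²) = 39.894231
base pitch p_b = π·m·cos α = 11.106973
CR = (51.991664 + 39.894231 − 263.456057·sin 14.93764°)/11.106973 = 2.158597
contact ratio ≈ 2.1586

2.1586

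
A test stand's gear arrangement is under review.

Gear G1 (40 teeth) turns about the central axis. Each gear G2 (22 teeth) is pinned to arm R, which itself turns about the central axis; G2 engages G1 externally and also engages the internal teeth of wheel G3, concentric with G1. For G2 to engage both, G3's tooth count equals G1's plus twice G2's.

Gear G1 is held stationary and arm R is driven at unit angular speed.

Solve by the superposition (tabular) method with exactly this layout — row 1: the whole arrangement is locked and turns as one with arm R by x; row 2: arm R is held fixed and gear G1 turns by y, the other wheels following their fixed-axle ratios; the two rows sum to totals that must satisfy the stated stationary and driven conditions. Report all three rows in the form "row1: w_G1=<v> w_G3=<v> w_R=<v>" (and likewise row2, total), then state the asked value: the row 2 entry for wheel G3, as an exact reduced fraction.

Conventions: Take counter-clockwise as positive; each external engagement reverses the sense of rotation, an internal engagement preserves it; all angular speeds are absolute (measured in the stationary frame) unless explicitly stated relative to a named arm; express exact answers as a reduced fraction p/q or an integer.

class = planetary set [G3 = 40+2·22 = 84; Willis about the carrier]
row 1: whole set turns with the arm by x
superposition row 2 [arm held]: sun y, ring −(40/84)·y, arm 0
boundary: total ω_sun = x + y = 0 and total ω_arm = x = 1  ⇒  y = -1, x = 1
row 2 ring = −(40/84)·(-1) = 10/21
totals (row 1 + row 2): sun 1 + (-1) = 0, ring 1 + 10/21 = 31/21, arm 1 + 0 = 1
asked cell (row2, ring) = 10/21

row1: w_G1=1 w_G3=1 w_R=1
row2: w_G1=-1 w_G3=10/21 w_R=0
total: w_G1=0 w_G3=31/21 w_R=1
asked value: 10/21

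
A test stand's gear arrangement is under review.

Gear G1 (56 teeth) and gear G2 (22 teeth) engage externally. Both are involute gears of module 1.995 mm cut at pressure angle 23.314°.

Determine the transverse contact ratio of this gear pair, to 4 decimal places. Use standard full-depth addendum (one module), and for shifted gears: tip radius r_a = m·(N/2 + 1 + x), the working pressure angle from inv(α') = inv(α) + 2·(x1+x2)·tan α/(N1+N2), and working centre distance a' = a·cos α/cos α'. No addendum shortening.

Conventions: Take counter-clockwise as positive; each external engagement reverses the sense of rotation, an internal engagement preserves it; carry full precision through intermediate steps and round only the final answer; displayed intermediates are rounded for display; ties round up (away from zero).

topology: single-mesh involute geometry — m = 1.995, 56T/22T pair
base radii: r_b1 = 51.299014, r_b2 = 20.153184
tip radii: r_a1 = 57.855000, r_a2 = 23.940000
no profile shift: α' = α, a' = a
action lengths: √(r_a1²−r_b1²) = 26.750928, √(r_a2²−r_b2²) = 12.921794
base pitch p_b = π·m·cos α = 5.755736
CR = (26.750928 + 12.921794 − 77.805000·sin 23.31400°)/5.755736 = 1.542782
contact ratio ≈ 1.5428

1.5428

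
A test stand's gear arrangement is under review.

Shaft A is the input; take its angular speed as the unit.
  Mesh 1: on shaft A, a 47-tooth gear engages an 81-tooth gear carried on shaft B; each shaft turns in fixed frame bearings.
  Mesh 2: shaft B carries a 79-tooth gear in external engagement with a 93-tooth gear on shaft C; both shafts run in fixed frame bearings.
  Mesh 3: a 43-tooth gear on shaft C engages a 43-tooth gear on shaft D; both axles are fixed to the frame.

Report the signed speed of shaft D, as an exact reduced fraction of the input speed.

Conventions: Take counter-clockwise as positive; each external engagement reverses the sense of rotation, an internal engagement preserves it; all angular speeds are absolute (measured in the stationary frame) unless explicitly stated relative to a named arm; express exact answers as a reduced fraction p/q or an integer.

3-mesh fixed-axis compound train (all bearings frame-fixed)
mesh 1 [47T→81T]: |ω|/ω_in = 1×47/81 = 47/81, sense flips to −
mesh 2 [79T→93T]: |ω|/ω_in = (47/81)×79/93 = 3713/7533, sense flips to +
mesh 3 [43T→43T]: |ω|/ω_in = (3713/7533)×43/43 = 3713/7533, sense flips to −
signed output speed (× input speed) = -3713/7533

-3713/7533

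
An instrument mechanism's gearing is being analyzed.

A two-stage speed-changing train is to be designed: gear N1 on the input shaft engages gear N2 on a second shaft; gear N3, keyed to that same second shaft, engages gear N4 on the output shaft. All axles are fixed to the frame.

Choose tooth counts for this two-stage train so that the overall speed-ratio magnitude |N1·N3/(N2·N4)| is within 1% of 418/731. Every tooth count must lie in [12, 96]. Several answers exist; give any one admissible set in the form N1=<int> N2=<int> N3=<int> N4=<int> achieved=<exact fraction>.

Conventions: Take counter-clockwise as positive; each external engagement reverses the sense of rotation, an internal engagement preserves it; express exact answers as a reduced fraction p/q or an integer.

class = fixed-axis compound train [2-stage, 418/731 wanted]
target = 418/731 in lowest terms: an exact hit needs N1·N3 = k·418 and N2·N4 = k·731 for one integer k, every count in [12, 96]; additionally prefer no 1:1 stage (N1 ≠ N2, N3 ≠ N4)
k = 1: N1·N3 = 418 = 19·22, N2·N4 = 731 = 17·43
achieved = 19·22/(17·43) = 418/731; |achieved − target| = 0 ≤ 209/36550 ✓

N1=19 N2=17 N3=22 N4=43 achieved=418/731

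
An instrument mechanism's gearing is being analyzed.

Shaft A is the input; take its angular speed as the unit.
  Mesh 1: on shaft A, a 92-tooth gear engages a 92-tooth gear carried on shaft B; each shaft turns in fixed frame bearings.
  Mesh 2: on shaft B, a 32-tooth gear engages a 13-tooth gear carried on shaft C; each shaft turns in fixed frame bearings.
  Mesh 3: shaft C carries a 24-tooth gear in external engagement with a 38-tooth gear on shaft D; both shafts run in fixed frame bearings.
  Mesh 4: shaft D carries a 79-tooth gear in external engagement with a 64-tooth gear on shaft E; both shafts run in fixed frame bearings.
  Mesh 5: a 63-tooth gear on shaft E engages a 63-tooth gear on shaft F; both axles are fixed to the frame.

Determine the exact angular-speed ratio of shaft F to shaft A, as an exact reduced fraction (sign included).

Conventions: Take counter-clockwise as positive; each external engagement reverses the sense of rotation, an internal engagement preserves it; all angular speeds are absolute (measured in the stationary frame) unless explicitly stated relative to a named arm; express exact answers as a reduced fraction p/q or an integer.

-474/247

class = fixed-axis compound train [5 meshes; 5 ratios multiply, 5 sense flips]
mesh 1 [92T→92T]: running ratio 1, sense −
mesh 2 [32T→13T]: running ratio 32/13, sense +
mesh 3 [24T→38T]: running ratio 384/247, sense −
mesh 4 [79T→64T]: running ratio 474/247, sense +
mesh 5 [63T→63T]: running ratio 474/247, sense −
ω_out/ω_in = -474/247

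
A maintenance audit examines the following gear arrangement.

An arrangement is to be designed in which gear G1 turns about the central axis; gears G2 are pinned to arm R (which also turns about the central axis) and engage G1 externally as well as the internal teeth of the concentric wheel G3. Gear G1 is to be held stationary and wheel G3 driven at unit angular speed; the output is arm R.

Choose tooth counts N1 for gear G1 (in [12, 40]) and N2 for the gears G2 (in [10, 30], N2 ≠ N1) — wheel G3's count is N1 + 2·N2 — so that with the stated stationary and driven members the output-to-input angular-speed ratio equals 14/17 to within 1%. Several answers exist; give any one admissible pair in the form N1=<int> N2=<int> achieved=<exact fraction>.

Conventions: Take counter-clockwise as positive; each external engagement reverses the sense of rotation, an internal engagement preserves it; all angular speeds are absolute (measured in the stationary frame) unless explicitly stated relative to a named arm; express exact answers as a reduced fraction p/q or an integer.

N1=12 N2=22 achieved=14/17

design class (target 14/17): planetary set
Willis with ω_sun = 0: ω_arm/ω_ring = N3/(N1+N3); set equal to 14/17  ⇒  N3/N1 = (14/17)/(1 − 14/17) = 14/3
N3 = N1 + 2·N2  ⇒  N2/N1 = (N3/N1 − 1)/2 = (14/3 − 1)/2 = 11/6
smallest multiple with N1 ≥ 12 and N2 ≥ 10: k = 2  ⇒  N1 = 2·6 = 12, N2 = 2·11 = 22 (N1 ≤ 40, N2 ≤ 30, N2 ≠ N1 ✓), N3 = 12 + 2·22 = 56
check: N3/(N1+N3) with N1 = 12, N3 = 56 gives 14/17; |achieved − target| = 0 ≤ 7/850 ✓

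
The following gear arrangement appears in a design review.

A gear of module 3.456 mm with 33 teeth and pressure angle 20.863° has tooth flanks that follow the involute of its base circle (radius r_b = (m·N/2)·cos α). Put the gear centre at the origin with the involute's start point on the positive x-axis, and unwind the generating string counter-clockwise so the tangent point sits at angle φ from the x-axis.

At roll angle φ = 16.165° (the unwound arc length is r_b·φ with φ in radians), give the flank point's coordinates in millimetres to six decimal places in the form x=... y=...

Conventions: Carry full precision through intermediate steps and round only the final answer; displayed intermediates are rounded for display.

recognized (one wheel, involute flank): single-mesh tooth geometry, m = 3.456, N = 33
pitch radius r_p = m·N/2 = 3.456·33/2 = 57.024000
base radius r_b = r_p·cos α = 57.024000·cos 20.863° = 53.285202
roll angle φ = 16.165° = 0.28213247 rad
x = r_b·(cos φ + φ·sin φ) = 55.363903
y = r_b·(sin φ − φ·cos φ) = 0.395716

x=55.363903 y=0.395716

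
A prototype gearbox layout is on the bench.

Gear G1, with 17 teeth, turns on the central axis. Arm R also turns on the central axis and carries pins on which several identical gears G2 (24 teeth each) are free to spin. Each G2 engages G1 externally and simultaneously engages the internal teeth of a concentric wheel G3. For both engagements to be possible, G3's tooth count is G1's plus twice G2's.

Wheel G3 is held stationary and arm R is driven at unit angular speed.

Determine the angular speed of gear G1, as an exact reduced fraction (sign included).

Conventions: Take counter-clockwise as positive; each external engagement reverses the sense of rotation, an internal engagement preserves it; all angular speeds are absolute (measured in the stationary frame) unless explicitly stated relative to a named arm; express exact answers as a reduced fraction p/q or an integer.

82/17

topology: planetary set — G1 17T / G2 24T / G3 65T, arm = carrier (Willis)
ring teeth: 17 + 2·24 = 65
17(ω_sun−ω_arm) = −65(ω_ring−ω_arm),  ω_ring = 0, ω_arm = 1
ω_sun = 1 − (65/17)(0−1) = 82/17
exact speed ratio = 82/17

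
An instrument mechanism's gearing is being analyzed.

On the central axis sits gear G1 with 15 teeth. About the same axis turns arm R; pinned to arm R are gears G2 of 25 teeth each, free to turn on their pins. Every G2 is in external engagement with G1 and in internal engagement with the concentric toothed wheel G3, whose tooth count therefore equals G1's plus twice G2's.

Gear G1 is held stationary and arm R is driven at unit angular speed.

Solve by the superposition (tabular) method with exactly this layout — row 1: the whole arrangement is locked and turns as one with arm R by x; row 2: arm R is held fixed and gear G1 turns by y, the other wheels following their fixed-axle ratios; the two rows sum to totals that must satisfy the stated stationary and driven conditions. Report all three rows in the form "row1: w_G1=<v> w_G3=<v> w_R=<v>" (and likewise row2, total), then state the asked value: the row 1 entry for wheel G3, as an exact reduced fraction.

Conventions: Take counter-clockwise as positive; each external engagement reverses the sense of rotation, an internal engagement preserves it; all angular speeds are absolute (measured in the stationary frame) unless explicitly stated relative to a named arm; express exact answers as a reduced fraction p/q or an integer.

planetary set (15T centre, 25T on arm, 65T internal) — Willis relation
row 1 (train locked, turned with arm): all members turn x
row 2: sun turns y, ring = −(15/65)·y, arm 0
boundary: total ω_sun = x + y = 0 and total ω_arm = x = 1  ⇒  y = -1, x = 1
row 2 ring = −(15/65)·(-1) = 3/13
totals (row 1 + row 2): sun 1 + (-1) = 0, ring 1 + 3/13 = 16/13, arm 1 + 0 = 1
asked cell (row1, ring) = 1

row1: w_G1=1 w_G3=1 w_R=1
row2: w_G1=-1 w_G3=3/13 w_R=0
total: w_G1=0 w_G3=16/13 w_R=1
asked value: 1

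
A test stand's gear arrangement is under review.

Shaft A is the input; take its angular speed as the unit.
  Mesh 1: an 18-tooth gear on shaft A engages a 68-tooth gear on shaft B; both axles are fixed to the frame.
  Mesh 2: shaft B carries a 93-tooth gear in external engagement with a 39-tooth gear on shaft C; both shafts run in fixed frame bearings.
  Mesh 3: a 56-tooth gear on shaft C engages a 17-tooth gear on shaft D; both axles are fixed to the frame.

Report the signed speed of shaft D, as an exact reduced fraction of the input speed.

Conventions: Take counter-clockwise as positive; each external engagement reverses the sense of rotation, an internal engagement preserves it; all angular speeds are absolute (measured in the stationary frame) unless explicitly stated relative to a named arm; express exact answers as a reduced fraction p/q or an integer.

3-mesh fixed-axis compound train (all bearings frame-fixed)
mesh 1 [18T→68T]: |ω|/ω_in = 1×18/68 = 9/34, sense flips to −
mesh 2 [93T→39T]: |ω|/ω_in = (9/34)×93/39 = 279/442, sense flips to +
mesh 3 [56T→17T]: |ω|/ω_in = (279/442)×56/17 = 7812/3757, sense flips to −
signed output speed (× input speed) = -7812/3757

-7812/3757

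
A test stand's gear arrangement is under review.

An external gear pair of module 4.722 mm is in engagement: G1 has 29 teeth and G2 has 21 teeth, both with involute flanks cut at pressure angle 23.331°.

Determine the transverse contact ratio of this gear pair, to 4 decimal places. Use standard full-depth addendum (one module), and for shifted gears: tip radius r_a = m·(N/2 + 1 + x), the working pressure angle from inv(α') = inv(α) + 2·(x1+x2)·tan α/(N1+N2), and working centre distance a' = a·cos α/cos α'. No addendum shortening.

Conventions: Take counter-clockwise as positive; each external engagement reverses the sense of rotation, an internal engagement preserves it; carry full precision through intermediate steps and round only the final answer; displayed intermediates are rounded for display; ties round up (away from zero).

1.4917

class = single-mesh tooth geometry [involute pair 29T × 21T, m = 4.722]
base radii: r_b1 = 62.870443, r_b2 = 45.526873
tip radii: r_a1 = 73.191000, r_a2 = 54.303000
no profile shift: α' = α, a' = a
action lengths: √(r_a1²−r_b1²) = 37.473055, √(r_a2²−r_b2²) = 29.599319
base pitch p_b = π·m·cos α = 13.621608
CR = (37.473055 + 29.599319 − 118.050000·sin 23.33100°)/13.621608 = 1.491716
contact ratio ≈ 1.4917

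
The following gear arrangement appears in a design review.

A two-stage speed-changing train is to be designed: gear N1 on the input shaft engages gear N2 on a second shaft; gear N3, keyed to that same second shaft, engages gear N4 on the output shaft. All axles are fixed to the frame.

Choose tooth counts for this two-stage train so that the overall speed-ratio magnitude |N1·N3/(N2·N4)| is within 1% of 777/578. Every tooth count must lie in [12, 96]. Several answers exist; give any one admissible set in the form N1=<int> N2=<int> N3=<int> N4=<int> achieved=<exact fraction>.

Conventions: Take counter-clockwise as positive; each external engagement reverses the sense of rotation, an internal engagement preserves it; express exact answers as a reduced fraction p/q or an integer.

topology: fixed-axis compound train — 2 stages, target 777/578
target = 777/578 in lowest terms: an exact hit needs N1·N3 = k·777 and N2·N4 = k·578 for one integer k, every count in [12, 96]; additionally prefer no 1:1 stage (N1 ≠ N2, N3 ≠ N4)
k = 1: N1·N3 = 777 = 21·37, N2·N4 = 578 = 17·34
achieved = 21·37/(17·34) = 777/578; |achieved − target| = 0 ≤ 777/57800 ✓

N1=21 N2=17 N3=37 N4=34 achieved=777/578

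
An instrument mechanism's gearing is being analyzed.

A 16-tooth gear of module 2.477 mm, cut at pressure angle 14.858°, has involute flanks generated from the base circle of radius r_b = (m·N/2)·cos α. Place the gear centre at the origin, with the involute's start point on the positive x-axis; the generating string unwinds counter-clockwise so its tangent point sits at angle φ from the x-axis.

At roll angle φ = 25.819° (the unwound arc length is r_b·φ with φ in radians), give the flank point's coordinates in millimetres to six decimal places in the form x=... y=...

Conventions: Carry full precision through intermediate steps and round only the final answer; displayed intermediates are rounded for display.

class = single-mesh tooth geometry [base-circle involute, m = 2.477, 16T]
pitch radius r_p = m·N/2 = 2.477·16/2 = 19.816000
base radius r_b = r_p·cos α = 19.816000·cos 14.858° = 19.153438
roll angle φ = 25.819° = 0.45062656 rad
x = r_b·(cos φ + φ·sin φ) = 21.000512
y = r_b·(sin φ − φ·cos φ) = 0.572442

x=21.000512 y=0.572442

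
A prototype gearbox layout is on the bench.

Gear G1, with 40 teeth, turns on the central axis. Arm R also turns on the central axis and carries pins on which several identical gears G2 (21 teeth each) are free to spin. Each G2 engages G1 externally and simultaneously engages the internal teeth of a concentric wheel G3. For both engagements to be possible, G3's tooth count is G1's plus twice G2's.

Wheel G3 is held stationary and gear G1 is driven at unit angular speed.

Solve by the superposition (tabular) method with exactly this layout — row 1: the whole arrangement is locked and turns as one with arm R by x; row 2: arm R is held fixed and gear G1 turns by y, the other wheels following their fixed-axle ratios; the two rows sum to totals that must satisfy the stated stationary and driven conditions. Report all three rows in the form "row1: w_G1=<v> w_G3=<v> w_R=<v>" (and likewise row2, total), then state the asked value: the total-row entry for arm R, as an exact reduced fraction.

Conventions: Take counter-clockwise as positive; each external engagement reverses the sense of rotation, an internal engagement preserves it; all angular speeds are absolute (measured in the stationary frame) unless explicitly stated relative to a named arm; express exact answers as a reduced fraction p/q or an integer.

row1: w_G1=20/61 w_G3=20/61 w_R=20/61
row2: w_G1=41/61 w_G3=-20/61 w_R=0
total: w_G1=1 w_G3=0 w_R=20/61
asked value: 20/61

class = planetary set [G3 = 40+2·21 = 82; Willis about the carrier]
row 1 (train locked, turned with arm): all members turn x
row 2 (arm held, sun turns y): ω_ring = −(40/82)·y, ω_arm = 0
boundary: total ω_ring = x − (40/82)·y = 0 and total ω_sun = x + y = 1  ⇒  y = 41/61, x = 20/61
row 2 ring = −(40/82)·41/61 = -20/61
totals (row 1 + row 2): sun 20/61 + 41/61 = 1, ring 20/61 + (-20/61) = 0, arm 20/61 + 0 = 20/61
asked cell (total, arm) = 20/61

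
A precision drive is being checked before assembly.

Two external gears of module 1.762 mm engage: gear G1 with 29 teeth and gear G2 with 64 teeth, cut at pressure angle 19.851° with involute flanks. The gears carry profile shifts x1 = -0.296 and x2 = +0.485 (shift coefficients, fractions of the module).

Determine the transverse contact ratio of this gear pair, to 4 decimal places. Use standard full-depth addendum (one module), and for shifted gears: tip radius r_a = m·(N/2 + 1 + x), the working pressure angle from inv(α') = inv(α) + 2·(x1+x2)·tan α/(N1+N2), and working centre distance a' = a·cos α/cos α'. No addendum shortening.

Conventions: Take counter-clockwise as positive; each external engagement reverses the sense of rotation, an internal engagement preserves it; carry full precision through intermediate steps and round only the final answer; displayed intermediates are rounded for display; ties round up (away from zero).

1.7135

single-mesh involute tooth geometry (29T engaging 64T at module 1.762)
base radii: r_b1 = 24.030850, r_b2 = 53.033600
tip radii: r_a1 = 26.789448, r_a2 = 59.000570
inv(α') = inv(19.851°) + 2·(-0.296+0.485)·tan α/(29+64) = 0.01603006  ⇒  α' = 20.47450°
a' = a·cos α / cos α' = 81.9330·cos 19.851°/cos 20.47450° = 82.261050
action lengths: √(r_a1²−r_b1²) = 11.840303, √(r_a2²−r_b2²) = 25.855456
base pitch p_b = π·m·cos α = 5.206561
CR = (11.840303 + 25.855456 − 82.261050·sin 20.47450°)/5.206561 = 1.713534
contact ratio ≈ 1.7135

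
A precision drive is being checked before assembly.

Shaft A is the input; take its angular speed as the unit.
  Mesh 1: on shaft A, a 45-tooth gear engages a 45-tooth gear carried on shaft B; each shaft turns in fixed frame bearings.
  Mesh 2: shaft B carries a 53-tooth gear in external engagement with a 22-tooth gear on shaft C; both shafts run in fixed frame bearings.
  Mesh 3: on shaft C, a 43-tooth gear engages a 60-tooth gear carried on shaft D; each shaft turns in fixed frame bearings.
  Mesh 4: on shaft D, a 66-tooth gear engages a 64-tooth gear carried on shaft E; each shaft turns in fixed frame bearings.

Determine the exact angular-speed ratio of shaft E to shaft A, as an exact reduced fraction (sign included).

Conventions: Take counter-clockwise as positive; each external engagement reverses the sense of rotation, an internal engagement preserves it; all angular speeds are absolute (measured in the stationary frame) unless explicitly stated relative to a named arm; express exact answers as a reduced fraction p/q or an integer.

class = fixed-axis compound train [4 meshes; 4 ratios multiply, 4 sense flips]
mesh 1 [45T→45T]: running ratio 1, sense −
mesh 2 [53T→22T]: running ratio 53/22, sense +
mesh 3 [43T→60T]: running ratio 2279/1320, sense −
mesh 4 [66T→64T]: running ratio 2279/1280, sense +
ω_out/ω_in = 2279/1280

2279/1280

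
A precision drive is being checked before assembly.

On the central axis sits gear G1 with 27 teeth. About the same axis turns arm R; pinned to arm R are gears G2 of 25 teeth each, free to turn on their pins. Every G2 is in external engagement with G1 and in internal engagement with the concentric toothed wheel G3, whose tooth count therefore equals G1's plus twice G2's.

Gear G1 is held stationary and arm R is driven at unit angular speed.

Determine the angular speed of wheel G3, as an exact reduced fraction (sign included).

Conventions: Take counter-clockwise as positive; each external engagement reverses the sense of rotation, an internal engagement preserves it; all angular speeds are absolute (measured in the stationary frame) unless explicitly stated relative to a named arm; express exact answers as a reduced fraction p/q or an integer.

104/77

class = planetary set [G3 = 27+2·25 = 77; Willis about the carrier]
ring teeth: 27 + 2·25 = 77
27(ω_sun−ω_arm) = −77(ω_ring−ω_arm),  ω_sun = 0, ω_arm = 1
ω_ring = 1 − (27/77)(0−1) = 104/77
exact speed ratio = 104/77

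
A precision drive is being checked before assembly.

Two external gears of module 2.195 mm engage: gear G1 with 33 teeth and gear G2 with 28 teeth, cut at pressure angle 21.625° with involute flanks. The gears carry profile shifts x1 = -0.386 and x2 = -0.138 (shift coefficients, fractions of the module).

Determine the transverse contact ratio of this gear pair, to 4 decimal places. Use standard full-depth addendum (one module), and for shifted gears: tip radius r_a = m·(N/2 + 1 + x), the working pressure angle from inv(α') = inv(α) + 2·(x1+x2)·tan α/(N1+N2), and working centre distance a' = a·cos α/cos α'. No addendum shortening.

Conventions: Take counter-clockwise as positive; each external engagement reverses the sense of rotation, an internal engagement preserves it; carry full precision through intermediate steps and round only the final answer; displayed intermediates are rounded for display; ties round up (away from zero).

1.7617

recognized (one external pair, fixed centres): single-mesh tooth geometry, m = 2.195, N1 = 33, N2 = 28
base radii: r_b1 = 33.668359, r_b2 = 28.567093
tip radii: r_a1 = 37.565230, r_a2 = 32.622090
inv(α') = inv(21.625°) + 2·(-0.386-0.138)·tan α/(33+28) = 0.01219453  ⇒  α' = 18.74478°
a' = a·cos α / cos α' = 66.9475·cos 21.625°/cos 18.74478° = 65.721351
action lengths: √(r_a1²−r_b1²) = 16.660975, √(r_a2²−r_b2²) = 15.751888
base pitch p_b = π·m·cos α = 6.410441
CR = (16.660975 + 15.751888 − 65.721351·sin 18.74478°)/6.410441 = 1.761672
contact ratio ≈ 1.7617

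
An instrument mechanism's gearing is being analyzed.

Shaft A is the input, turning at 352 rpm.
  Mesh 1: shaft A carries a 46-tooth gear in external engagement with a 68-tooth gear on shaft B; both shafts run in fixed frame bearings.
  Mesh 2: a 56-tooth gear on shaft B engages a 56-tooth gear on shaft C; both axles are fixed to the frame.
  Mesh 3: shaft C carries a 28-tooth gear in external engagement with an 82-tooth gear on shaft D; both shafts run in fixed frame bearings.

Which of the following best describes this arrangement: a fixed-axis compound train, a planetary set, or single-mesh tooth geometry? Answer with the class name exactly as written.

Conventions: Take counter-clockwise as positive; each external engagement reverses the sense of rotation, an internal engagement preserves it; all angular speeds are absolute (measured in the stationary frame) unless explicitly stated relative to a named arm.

recognized (4 fixed axles, 3 meshes): fixed-axis compound train
classification: fixed-axis compound train

fixed-axis compound train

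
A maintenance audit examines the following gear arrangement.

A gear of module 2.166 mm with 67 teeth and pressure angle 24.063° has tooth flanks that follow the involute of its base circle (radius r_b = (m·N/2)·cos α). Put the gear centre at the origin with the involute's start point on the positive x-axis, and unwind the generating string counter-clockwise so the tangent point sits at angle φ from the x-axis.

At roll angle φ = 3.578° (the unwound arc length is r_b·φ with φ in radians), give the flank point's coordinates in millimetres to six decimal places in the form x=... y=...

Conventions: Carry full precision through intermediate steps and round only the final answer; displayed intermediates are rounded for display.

x=66.384344 y=0.005376

class = single-mesh tooth geometry [base-circle involute, m = 2.166, 67T]
pitch radius r_p = m·N/2 = 2.166·67/2 = 72.561000
base radius r_b = r_p·cos α = 72.561000·cos 24.063° = 66.255280
roll angle φ = 3.578° = 0.06244788 rad
x = r_b·(cos φ + φ·sin φ) = 66.384344
y = r_b·(sin φ − φ·cos φ) = 0.005376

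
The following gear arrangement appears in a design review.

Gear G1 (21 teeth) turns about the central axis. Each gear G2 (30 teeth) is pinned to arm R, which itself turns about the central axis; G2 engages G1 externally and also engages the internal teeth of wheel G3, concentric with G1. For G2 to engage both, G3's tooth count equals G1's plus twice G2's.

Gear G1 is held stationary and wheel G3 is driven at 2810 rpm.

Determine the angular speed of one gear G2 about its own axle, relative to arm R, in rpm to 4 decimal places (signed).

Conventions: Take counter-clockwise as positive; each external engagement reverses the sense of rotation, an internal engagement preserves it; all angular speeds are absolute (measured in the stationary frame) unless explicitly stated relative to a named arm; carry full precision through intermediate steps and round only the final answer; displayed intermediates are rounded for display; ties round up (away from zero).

planetary set (21T centre, 30T on arm, 81T internal) — Willis relation
normalise by the input: solve with ω_ring = 1, then scale by 2810 rpm
ring teeth: 21 + 2·30 = 81
21(ω_sun−ω_arm) = −81(ω_ring−ω_arm),  ω_sun = 0, ω_ring = 1
21(0−ω_arm) = −81(1−ω_arm)  ⇒  102·ω_arm = 81  ⇒  ω_arm = 27/34
sun–planet mesh: 21·(0−27/34) = −30·(ω_p−ω_arm)  ⇒  ω_p−ω_arm = 189/340
scale: ω_p−ω_arm = 189/340 × 2810 rpm = +1562.0294 rpm

+1562.0294 rpm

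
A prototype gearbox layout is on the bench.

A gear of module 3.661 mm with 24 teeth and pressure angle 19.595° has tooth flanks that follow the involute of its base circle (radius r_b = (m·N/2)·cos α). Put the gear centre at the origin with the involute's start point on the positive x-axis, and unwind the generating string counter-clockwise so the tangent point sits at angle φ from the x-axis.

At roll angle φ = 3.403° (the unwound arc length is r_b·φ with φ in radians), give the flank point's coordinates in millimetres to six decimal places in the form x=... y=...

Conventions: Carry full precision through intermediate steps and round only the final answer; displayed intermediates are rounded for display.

x=41.460689 y=0.002889

class = single-mesh tooth geometry [base-circle involute, m = 3.661, 24T]
pitch radius r_p = m·N/2 = 3.661·24/2 = 43.932000
base radius r_b = r_p·cos α = 43.932000·cos 19.595° = 41.387754
roll angle φ = 3.403° = 0.05939355 rad
x = r_b·(cos φ + φ·sin φ) = 41.460689
y = r_b·(sin φ − φ·cos φ) = 0.002889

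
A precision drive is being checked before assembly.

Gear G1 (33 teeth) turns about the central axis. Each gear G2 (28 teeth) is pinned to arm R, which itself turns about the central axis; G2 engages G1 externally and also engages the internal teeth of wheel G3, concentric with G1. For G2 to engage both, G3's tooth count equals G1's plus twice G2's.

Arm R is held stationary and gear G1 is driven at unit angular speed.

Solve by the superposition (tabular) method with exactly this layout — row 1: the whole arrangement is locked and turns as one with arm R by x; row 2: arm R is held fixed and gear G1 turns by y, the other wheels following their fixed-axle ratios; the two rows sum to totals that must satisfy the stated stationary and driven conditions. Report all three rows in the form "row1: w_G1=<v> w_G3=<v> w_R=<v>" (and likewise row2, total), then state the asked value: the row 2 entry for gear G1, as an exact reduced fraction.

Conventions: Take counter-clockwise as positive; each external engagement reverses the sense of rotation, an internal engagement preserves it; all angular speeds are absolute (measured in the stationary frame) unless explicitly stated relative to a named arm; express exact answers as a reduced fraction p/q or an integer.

class = planetary set [G3 = 33+2·28 = 89; Willis about the carrier]
row 1 — lock + rotate with arm: ω_sun = ω_ring = ω_arm = x
superposition row 2 [arm held]: sun y, ring −(33/89)·y, arm 0
boundary: total ω_arm = x = 0 and total ω_sun = x + y = 1  ⇒  y = 1, x = 0
row 2 ring = −(33/89)·1 = -33/89
totals (row 1 + row 2): sun 0 + 1 = 1, ring 0 + (-33/89) = -33/89, arm 0 + 0 = 0
asked cell (row2, sun) = 1

row1: w_G1=0 w_G3=0 w_R=0
row2: w_G1=1 w_G3=-33/89 w_R=0
total: w_G1=1 w_G3=-33/89 w_R=0
asked value: 1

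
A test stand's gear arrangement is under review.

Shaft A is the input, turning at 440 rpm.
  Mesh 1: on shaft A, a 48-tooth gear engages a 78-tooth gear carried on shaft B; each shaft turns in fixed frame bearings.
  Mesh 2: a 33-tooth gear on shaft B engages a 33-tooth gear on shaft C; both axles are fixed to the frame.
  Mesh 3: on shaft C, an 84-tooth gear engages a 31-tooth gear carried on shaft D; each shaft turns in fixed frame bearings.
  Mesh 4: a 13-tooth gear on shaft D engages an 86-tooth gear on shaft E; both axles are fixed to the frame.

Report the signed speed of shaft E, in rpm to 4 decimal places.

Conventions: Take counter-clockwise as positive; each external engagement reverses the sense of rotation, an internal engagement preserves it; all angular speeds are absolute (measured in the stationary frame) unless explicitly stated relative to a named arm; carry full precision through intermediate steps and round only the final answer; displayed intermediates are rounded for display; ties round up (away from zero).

4-mesh fixed-axis compound train (all bearings frame-fixed)
mesh 1 [48T→78T]: ω = 440.0000×48/78 = 270.7692 rpm, sense flips to −
mesh 2 [33T→33T]: ω = 270.7692×33/33 = 270.7692 rpm, sense flips to +
mesh 3 [84T→31T]: ω = 270.7692×84/31 = 733.6973 rpm, sense flips to −
mesh 4 [13T→86T]: ω = 733.6973×13/86 = 110.9077 rpm, sense flips to +
signed output speed = +110.9077 rpm

+110.9077 rpm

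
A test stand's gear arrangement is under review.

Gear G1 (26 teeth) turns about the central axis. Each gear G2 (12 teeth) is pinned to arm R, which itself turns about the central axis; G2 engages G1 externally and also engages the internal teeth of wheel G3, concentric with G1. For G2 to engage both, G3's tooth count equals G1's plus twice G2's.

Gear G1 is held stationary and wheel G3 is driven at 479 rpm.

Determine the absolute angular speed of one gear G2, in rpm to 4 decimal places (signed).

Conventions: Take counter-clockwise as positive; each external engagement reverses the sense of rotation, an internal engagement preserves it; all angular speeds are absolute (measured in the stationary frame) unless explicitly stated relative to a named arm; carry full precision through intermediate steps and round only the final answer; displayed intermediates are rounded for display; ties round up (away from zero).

+997.9167 rpm

recognized (axles ride arm R): planetary set, 26/12/50 teeth
normalise by the input: solve with ω_ring = 1, then scale by 479 rpm
ring teeth: 26 + 2·12 = 50
26(ω_sun−ω_arm) = −50(ω_ring−ω_arm),  ω_sun = 0, ω_ring = 1
26(0−ω_arm) = −50(1−ω_arm)  ⇒  76·ω_arm = 50  ⇒  ω_arm = 25/38
sun–planet mesh: 26·(0−25/38) = −12·(ω_p−ω_arm)  ⇒  ω_p−ω_arm = 325/228
ω_p = 25/38 + 325/228 = 25/12
scale: ω_p = 25/12 × 479 rpm = +997.9167 rpm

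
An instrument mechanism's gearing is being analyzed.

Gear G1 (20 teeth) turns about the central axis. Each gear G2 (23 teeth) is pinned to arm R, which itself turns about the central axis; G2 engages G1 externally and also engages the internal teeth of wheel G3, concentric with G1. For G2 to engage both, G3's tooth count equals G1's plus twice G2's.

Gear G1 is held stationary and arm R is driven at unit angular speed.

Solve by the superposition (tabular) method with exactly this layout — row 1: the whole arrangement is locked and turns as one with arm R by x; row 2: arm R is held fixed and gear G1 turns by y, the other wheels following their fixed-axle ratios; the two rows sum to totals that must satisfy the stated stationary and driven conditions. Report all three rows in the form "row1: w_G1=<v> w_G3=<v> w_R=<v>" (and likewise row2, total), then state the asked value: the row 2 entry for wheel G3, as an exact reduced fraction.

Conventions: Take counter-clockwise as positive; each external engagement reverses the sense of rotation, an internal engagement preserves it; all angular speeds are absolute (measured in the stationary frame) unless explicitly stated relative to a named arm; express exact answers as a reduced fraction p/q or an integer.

topology: planetary set — G1 20T / G2 23T / G3 66T, arm = carrier (Willis)
row 1 (train locked, turned with arm): all members turn x
row 2 — arm fixed, fixed-axis ratios: sun y, ring −(20/66)·y, arm 0
boundary: total ω_sun = x + y = 0 and total ω_arm = x = 1  ⇒  y = -1, x = 1
row 2 ring = −(20/66)·(-1) = 10/33
totals (row 1 + row 2): sun 1 + (-1) = 0, ring 1 + 10/33 = 43/33, arm 1 + 0 = 1
asked cell (row2, ring) = 10/33

row1: w_G1=1 w_G3=1 w_R=1
row2: w_G1=-1 w_G3=10/33 w_R=0
total: w_G1=0 w_G3=43/33 w_R=1
asked value: 10/33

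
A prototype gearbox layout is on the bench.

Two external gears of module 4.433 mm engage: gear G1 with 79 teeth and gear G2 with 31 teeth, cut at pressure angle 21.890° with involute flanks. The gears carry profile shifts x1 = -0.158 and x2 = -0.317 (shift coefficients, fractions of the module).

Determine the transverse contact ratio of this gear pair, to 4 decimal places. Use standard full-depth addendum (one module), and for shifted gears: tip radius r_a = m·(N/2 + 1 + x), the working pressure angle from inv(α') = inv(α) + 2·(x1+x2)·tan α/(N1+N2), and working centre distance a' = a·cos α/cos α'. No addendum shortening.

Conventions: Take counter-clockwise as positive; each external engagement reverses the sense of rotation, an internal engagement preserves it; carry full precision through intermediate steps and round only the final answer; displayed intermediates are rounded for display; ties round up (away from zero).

1.7557

topology: single-mesh involute geometry — m = 4.433, 79T/31T pair
base radii: r_b1 = 162.478772, r_b2 = 63.757493
tip radii: r_a1 = 178.836086, r_a2 = 71.739239
inv(α') = inv(21.890°) + 2·(-0.158-0.317)·tan α/(79+31) = 0.01627208  ⇒  α' = 20.57345°
a' = a·cos α / cos α' = 243.8150·cos 21.890°/cos 20.57345° = 241.647971
action lengths: √(r_a1²−r_b1²) = 74.719437, √(r_a2²−r_b2²) = 32.886175
base pitch p_b = π·m·cos α = 12.922585
CR = (74.719437 + 32.886175 − 241.647971·sin 20.57345°)/12.922585 = 1.755734
contact ratio ≈ 1.7557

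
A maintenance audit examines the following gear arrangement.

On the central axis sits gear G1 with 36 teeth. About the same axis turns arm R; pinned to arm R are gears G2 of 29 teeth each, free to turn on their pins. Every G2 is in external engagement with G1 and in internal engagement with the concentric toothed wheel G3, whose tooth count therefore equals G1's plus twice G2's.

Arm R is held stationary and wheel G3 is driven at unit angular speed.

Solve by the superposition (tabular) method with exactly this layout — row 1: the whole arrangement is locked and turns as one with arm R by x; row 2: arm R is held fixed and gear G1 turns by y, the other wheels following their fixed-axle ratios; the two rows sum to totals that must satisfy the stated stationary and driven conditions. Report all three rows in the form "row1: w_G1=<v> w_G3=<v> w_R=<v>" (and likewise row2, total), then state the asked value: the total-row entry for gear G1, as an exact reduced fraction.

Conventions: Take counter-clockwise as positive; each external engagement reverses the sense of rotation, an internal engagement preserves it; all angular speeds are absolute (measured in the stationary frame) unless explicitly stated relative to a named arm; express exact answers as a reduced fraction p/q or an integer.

row1: w_G1=0 w_G3=0 w_R=0
row2: w_G1=-47/18 w_G3=1 w_R=0
total: w_G1=-47/18 w_G3=1 w_R=0
asked value: -47/18

topology: planetary set — G1 36T / G2 29T / G3 94T, arm = carrier (Willis)
row 1 — lock + rotate with arm: ω_sun = ω_ring = ω_arm = x
row 2: sun turns y, ring = −(36/94)·y, arm 0
boundary: total ω_arm = x = 0 and total ω_ring = x − (36/94)·y = 1  ⇒  y = -47/18, x = 0
row 2 ring = −(36/94)·(-47/18) = 1
totals (row 1 + row 2): sun 0 + (-47/18) = -47/18, ring 0 + 1 = 1, arm 0 + 0 = 0
asked cell (total, sun) = -47/18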